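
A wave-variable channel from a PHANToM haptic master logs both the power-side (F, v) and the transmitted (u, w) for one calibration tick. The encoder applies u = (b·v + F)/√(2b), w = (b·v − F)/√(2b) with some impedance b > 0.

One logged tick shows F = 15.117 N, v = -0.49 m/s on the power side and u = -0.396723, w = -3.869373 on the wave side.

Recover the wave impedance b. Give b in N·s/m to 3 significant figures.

b = 37.9 N·s/m

u + w = -4.266096;  u + w = √(2b)·v, so √(2b) = -4.266096/(-0.49) = 8.706318.
b = (√(2b))²/2 = 75.799980/2 = 37.899990.
(Check via u − w = 2F/√(2b): u − w = 3.472650, 2F/√(2b) = 3.472650.)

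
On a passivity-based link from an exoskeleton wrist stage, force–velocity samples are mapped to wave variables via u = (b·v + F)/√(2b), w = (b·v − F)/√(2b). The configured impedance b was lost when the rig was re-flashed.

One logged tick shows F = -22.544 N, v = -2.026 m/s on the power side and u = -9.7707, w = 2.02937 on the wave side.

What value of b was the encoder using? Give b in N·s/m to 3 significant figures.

b = 7.3 N·s/m

u + w = -7.74133;  u + w = √(2b)·v, so √(2b) = -7.74133/(-2.026) = 3.82099.
b = (√(2b))²/2 = 14.59998/2 = 7.29999.
(Check via u − w = 2F/√(2b): u − w = -11.80007, 2F/√(2b) = -11.80008.)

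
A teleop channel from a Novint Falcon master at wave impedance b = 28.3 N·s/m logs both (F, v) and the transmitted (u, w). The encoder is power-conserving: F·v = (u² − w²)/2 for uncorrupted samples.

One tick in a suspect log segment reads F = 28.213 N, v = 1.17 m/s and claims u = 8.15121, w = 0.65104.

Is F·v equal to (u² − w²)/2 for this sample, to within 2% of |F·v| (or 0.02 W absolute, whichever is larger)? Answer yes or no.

F·v = 28.213×1.17 = 33.00921 W.
(u² − w²)/2 = (66.44222 − 0.42385)/2 = 33.00919 W.
|Δ| = 0.00002;  2% of max(1, |F·v|) = 0.66018.

yes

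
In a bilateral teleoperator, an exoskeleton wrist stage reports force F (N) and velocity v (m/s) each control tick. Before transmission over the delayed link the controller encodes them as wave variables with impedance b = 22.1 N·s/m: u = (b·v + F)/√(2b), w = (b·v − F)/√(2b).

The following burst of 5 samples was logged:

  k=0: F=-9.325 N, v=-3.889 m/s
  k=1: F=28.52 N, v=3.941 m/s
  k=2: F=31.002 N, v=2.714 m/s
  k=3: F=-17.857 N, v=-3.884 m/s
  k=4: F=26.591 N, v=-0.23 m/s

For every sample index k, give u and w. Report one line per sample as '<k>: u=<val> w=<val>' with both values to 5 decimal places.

0: u=-14.33025 w=-11.52502
1: u=17.39030 w=8.81068
2: u=13.68490 w=4.35861
3: u=-15.59696 w=-10.22507
4: u=3.23511 w=-4.76422

k=0: b·v=22.1×(-3.889)=-85.94690; √(2b)=6.64831; u=(-85.94690+(-9.325))/6.64831=-14.33025, w=(-85.94690−(-9.325))/6.64831=-11.52502
k=1: b·v=22.1×3.941=87.09610; √(2b)=6.64831; u=(87.09610+28.52)/6.64831=17.39030, w=(87.09610−28.52)/6.64831=8.81068
k=2: b·v=22.1×2.714=59.97940; √(2b)=6.64831; u=(59.97940+31.002)/6.64831=13.68490, w=(59.97940−31.002)/6.64831=4.35861
k=3: b·v=22.1×(-3.884)=-85.83640; √(2b)=6.64831; u=(-85.83640+(-17.857))/6.64831=-15.59696, w=(-85.83640−(-17.857))/6.64831=-10.22507
k=4: b·v=22.1×(-0.23)=-5.08300; √(2b)=6.64831; u=(-5.08300+26.591)/6.64831=3.23511, w=(-5.08300−26.591)/6.64831=-4.76422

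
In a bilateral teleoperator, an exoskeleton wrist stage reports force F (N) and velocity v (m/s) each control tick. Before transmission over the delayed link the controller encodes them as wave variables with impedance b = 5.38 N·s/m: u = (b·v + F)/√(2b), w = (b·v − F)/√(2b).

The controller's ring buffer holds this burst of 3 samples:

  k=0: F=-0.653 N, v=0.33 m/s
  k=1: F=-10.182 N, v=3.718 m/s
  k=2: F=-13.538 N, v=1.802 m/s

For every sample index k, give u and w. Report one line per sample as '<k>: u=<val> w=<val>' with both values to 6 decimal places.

k=0: b·v=5.38×0.33=1.775400; √(2b)=3.280244; u=(1.775400+(-0.653))/3.280244=0.342170, w=(1.775400−(-0.653))/3.280244=0.740311
k=1: b·v=5.38×3.718=20.002840; √(2b)=3.280244; u=(20.002840+(-10.182))/3.280244=2.993936, w=(20.002840−(-10.182))/3.280244=9.202011
k=2: b·v=5.38×1.802=9.694760; √(2b)=3.280244; u=(9.694760+(-13.538))/3.280244=-1.171632, w=(9.694760−(-13.538))/3.280244=7.082632

0: u=0.342170 w=0.740311
1: u=2.993936 w=9.202011
2: u=-1.171632 w=7.082632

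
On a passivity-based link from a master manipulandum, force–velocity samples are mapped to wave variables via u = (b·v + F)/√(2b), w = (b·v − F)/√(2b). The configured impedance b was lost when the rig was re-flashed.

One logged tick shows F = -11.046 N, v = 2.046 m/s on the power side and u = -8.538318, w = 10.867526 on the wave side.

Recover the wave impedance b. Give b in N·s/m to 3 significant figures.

b = 0.648 N·s/m

u + w = 2.329208;  u + w = √(2b)·v, so √(2b) = 2.329208/2.046 = 1.138420.
b = (√(2b))²/2 = 1.296001/2 = 0.648000.
(Check via u − w = 2F/√(2b): u − w = -19.405844, 2F/√(2b) = -19.405838.)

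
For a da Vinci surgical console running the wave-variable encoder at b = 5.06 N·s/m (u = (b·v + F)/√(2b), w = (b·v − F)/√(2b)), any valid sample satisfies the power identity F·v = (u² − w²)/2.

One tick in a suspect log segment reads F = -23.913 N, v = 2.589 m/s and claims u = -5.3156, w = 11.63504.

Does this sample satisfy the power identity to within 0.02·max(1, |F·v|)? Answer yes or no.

no

F·v = (-23.913)×2.589 = -61.9108 W.
(u² − w²)/2 = (28.2556 − 135.3742)/2 = -53.5593 W.
|Δ| = 8.3515;  2% of max(1, |F·v|) = 1.2382.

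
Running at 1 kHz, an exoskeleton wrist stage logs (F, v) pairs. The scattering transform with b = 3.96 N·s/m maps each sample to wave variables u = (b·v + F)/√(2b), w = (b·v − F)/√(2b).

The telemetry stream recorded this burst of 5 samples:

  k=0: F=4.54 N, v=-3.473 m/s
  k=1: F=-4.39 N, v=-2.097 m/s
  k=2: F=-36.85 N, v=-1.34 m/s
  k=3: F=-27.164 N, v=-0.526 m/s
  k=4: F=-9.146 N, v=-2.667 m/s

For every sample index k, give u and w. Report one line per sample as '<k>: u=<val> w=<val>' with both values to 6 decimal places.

0: u=-3.273725 w=-6.500163
1: u=-4.510659 w=-1.390822
2: u=-14.979624 w=11.208530
3: u=-10.392455 w=8.912159
4: u=-7.002691 w=-0.502912

k=0: b·v=3.96×(-3.473)=-13.753080; √(2b)=2.814249; u=(-13.753080+4.54)/2.814249=-3.273725, w=(-13.753080−4.54)/2.814249=-6.500163
k=1: b·v=3.96×(-2.097)=-8.304120; √(2b)=2.814249; u=(-8.304120+(-4.39))/2.814249=-4.510659, w=(-8.304120−(-4.39))/2.814249=-1.390822
k=2: b·v=3.96×(-1.34)=-5.306400; √(2b)=2.814249; u=(-5.306400+(-36.85))/2.814249=-14.979624, w=(-5.306400−(-36.85))/2.814249=11.208530
k=3: b·v=3.96×(-0.526)=-2.082960; √(2b)=2.814249; u=(-2.082960+(-27.164))/2.814249=-10.392455, w=(-2.082960−(-27.164))/2.814249=8.912159
k=4: b·v=3.96×(-2.667)=-10.561320; √(2b)=2.814249; u=(-10.561320+(-9.146))/2.814249=-7.002691, w=(-10.561320−(-9.146))/2.814249=-0.502912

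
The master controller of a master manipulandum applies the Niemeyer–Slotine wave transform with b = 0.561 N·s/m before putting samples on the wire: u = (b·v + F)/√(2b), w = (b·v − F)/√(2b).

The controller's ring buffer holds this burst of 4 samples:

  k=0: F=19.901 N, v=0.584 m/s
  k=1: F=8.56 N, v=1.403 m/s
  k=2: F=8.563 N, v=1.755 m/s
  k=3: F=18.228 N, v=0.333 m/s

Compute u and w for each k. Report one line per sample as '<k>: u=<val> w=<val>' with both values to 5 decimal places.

0: u=19.09721 w=-18.47861
1: u=8.82429 w=-7.33817
2: u=9.01355 w=-7.15457
3: u=17.38485 w=-17.03212

k=0: b·v=0.561×0.584=0.32762; √(2b)=1.05925; u=(0.32762+19.901)/1.05925=19.09721, w=(0.32762−19.901)/1.05925=-18.47861
k=1: b·v=0.561×1.403=0.78708; √(2b)=1.05925; u=(0.78708+8.56)/1.05925=8.82429, w=(0.78708−8.56)/1.05925=-7.33817
k=2: b·v=0.561×1.755=0.98456; √(2b)=1.05925; u=(0.98456+8.563)/1.05925=9.01355, w=(0.98456−8.563)/1.05925=-7.15457
k=3: b·v=0.561×0.333=0.18681; √(2b)=1.05925; u=(0.18681+18.228)/1.05925=17.38485, w=(0.18681−18.228)/1.05925=-17.03212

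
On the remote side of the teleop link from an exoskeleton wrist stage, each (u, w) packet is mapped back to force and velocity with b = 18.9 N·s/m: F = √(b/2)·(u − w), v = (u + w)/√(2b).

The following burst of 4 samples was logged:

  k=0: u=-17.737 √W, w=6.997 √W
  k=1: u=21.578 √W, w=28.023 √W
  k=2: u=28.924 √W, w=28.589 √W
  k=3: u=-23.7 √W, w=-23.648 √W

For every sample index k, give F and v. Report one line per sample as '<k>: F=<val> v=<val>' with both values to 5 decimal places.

0: F=-76.03442 v=-1.74686
1: F=-19.81248 v=8.06760
2: F=1.02982 v=9.35449
3: F=-0.15985 v=-7.70115

k=0: u−w=-24.73400, u+w=-10.74000; √(b/2)=3.07409, √(2b)=6.14817; F=3.07409×(-24.734)=-76.03442, v=-10.74000/6.14817=-1.74686
k=1: u−w=-6.44500, u+w=49.60100; √(b/2)=3.07409, √(2b)=6.14817; F=3.07409×(-6.445)=-19.81248, v=49.60100/6.14817=8.06760
k=2: u−w=0.33500, u+w=57.51300; √(b/2)=3.07409, √(2b)=6.14817; F=3.07409×0.335=1.02982, v=57.51300/6.14817=9.35449
k=3: u−w=-0.05200, u+w=-47.34800; √(b/2)=3.07409, √(2b)=6.14817; F=3.07409×(-0.052)=-0.15985, v=-47.34800/6.14817=-7.70115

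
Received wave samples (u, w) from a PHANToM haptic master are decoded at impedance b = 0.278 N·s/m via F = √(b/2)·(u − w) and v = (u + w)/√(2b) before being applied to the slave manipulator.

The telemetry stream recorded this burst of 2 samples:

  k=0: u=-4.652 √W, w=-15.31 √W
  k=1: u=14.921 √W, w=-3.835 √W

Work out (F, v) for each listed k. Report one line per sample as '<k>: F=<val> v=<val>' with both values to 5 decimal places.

0: F=3.97359 v=-26.77113
1: F=6.99274 v=14.86748

k=0: u−w=10.65800, u+w=-19.96200; √(b/2)=0.37283, √(2b)=0.74565; F=0.37283×10.658=3.97359, v=-19.96200/0.74565=-26.77113
k=1: u−w=18.75600, u+w=11.08600; √(b/2)=0.37283, √(2b)=0.74565; F=0.37283×18.756=6.99274, v=11.08600/0.74565=14.86748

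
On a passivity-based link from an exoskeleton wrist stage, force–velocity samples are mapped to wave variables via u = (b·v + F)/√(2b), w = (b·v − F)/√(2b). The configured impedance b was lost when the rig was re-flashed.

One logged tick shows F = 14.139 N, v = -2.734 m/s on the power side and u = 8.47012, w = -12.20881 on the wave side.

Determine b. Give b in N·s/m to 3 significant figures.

u + w = -3.73869;  u + w = √(2b)·v, so √(2b) = -3.73869/(-2.734) = 1.36748.
b = (√(2b))²/2 = 1.87000/2 = 0.93500.
(Check via u − w = 2F/√(2b): u − w = 20.67893, 2F/√(2b) = 20.67891.)

b = 0.935 N·s/m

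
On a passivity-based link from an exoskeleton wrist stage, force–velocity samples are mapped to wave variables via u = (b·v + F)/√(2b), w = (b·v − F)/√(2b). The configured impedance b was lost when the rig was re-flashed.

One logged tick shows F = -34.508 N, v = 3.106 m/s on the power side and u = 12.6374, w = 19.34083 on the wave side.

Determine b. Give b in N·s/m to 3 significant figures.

u + w = 31.9782;  u + w = √(2b)·v, so √(2b) = 31.9782/3.106 = 10.2956.
b = (√(2b))²/2 = 106.0000/2 = 53.0000.
(Check via u − w = 2F/√(2b): u − w = -6.7034, 2F/√(2b) = -6.7034.)

b = 53 N·s/m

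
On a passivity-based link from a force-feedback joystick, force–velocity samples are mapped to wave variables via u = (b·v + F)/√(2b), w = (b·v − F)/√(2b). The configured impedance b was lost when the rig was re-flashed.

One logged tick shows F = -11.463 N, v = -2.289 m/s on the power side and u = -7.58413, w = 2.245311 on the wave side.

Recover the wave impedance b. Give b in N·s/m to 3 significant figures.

u + w = -5.338819;  u + w = √(2b)·v, so √(2b) = -5.338819/(-2.289) = 2.332381.
b = (√(2b))²/2 = 5.439999/2 = 2.719999.
(Check via u − w = 2F/√(2b): u − w = -9.829441, 2F/√(2b) = -9.829442.)

b = 2.72 N·s/m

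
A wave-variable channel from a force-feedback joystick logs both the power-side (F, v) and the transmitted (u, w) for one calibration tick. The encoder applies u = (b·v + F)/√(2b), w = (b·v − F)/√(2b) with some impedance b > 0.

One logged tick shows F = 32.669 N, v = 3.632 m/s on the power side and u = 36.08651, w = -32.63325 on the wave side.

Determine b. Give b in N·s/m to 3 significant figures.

b = 0.452 N·s/m

u + w = 3.4533;  u + w = √(2b)·v, so √(2b) = 3.4533/3.632 = 0.9508.
b = (√(2b))²/2 = 0.9040/2 = 0.4520.
(Check via u − w = 2F/√(2b): u − w = 68.7198, 2F/√(2b) = 68.7199.)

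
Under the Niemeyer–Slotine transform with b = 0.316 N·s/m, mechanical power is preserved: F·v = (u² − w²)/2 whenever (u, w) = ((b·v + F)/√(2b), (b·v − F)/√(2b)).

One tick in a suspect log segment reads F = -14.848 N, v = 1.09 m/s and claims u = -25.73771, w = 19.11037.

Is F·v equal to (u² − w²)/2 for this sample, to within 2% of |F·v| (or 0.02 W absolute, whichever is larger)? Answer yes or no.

no

F·v = (-14.848)×1.09 = -16.18432 W.
(u² − w²)/2 = (662.42972 − 365.20624)/2 = 148.61174 W.
|Δ| = 164.79606;  2% of max(1, |F·v|) = 0.32369.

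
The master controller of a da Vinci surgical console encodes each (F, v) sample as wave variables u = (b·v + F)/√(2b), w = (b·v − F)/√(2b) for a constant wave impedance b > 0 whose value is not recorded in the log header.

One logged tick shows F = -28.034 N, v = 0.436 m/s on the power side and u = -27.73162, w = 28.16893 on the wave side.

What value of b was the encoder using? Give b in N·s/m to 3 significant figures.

b = 0.503 N·s/m

u + w = 0.4373;  u + w = √(2b)·v, so √(2b) = 0.4373/0.436 = 1.0030.
b = (√(2b))²/2 = 1.0060/2 = 0.5030.
(Check via u − w = 2F/√(2b): u − w = -55.9005, 2F/√(2b) = -55.9000.)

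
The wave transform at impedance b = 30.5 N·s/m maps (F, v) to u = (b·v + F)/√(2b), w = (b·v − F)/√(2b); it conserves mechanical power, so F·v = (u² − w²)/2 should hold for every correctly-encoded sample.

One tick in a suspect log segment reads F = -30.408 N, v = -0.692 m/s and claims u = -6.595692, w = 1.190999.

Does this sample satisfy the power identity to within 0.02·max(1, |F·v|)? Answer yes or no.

yes

F·v = (-30.408)×(-0.692) = 21.042336 W.
(u² − w²)/2 = (43.503153 − 1.418479)/2 = 21.042337 W.
|Δ| = 0.000001;  2% of max(1, |F·v|) = 0.420847.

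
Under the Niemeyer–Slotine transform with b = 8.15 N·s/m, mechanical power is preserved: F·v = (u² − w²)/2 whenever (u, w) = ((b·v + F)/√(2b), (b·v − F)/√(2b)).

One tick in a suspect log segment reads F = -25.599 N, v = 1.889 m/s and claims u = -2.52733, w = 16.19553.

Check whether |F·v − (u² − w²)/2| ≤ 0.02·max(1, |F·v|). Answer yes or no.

no

F·v = (-25.599)×1.889 = -48.35651 W.
(u² − w²)/2 = (6.38740 − 262.29519)/2 = -127.95390 W.
|Δ| = 79.59739;  2% of max(1, |F·v|) = 0.96713.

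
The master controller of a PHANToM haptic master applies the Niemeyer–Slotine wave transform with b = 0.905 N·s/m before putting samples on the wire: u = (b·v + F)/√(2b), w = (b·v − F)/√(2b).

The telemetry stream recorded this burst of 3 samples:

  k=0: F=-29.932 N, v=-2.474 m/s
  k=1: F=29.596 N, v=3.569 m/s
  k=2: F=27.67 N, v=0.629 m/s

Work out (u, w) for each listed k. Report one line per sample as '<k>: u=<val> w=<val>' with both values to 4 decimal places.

k=0: b·v=0.905×(-2.474)=-2.2390; √(2b)=1.3454; u=(-2.2390+(-29.932))/1.3454=-23.9125, w=(-2.2390−(-29.932))/1.3454=20.5841
k=1: b·v=0.905×3.569=3.2299; √(2b)=1.3454; u=(3.2299+29.596)/1.3454=24.3993, w=(3.2299−29.596)/1.3454=-19.5977
k=2: b·v=0.905×0.629=0.5692; √(2b)=1.3454; u=(0.5692+27.67)/1.3454=20.9901, w=(0.5692−27.67)/1.3454=-20.1438

0: u=-23.9125 w=20.5841
1: u=24.3993 w=-19.5977
2: u=20.9901 w=-20.1438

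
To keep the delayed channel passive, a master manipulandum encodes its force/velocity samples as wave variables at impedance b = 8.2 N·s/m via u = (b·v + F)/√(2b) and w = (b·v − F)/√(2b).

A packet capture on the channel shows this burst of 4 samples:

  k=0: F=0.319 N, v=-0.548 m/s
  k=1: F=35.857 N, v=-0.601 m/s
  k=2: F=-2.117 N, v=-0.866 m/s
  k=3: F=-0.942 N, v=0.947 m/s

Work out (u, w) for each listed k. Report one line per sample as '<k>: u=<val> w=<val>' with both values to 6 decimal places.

k=0: b·v=8.2×(-0.548)=-4.493600; √(2b)=4.049691; u=(-4.493600+0.319)/4.049691=-1.030844, w=(-4.493600−0.319)/4.049691=-1.188387
k=1: b·v=8.2×(-0.601)=-4.928200; √(2b)=4.049691; u=(-4.928200+35.857)/4.049691=7.637323, w=(-4.928200−35.857)/4.049691=-10.071187
k=2: b·v=8.2×(-0.866)=-7.101200; √(2b)=4.049691; u=(-7.101200+(-2.117))/4.049691=-2.276272, w=(-7.101200−(-2.117))/4.049691=-1.230760
k=3: b·v=8.2×0.947=7.765400; √(2b)=4.049691; u=(7.765400+(-0.942))/4.049691=1.684919, w=(7.765400−(-0.942))/4.049691=2.150139

0: u=-1.030844 w=-1.188387
1: u=7.637323 w=-10.071187
2: u=-2.276272 w=-1.230760
3: u=1.684919 w=2.150139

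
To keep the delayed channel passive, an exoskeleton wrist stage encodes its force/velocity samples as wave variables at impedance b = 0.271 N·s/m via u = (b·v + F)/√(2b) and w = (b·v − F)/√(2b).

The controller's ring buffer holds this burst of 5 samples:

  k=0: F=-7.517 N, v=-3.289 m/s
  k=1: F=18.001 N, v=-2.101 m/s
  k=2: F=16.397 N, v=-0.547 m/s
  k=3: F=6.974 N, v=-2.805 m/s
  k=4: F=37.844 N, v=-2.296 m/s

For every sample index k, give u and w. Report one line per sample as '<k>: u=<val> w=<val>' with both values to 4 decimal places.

0: u=-11.4211 w=8.9998
1: u=23.6776 w=-25.2244
2: u=22.0709 w=-22.4736
3: u=8.4404 w=-10.5054
4: u=50.5589 w=-52.2492

k=0: b·v=0.271×(-3.289)=-0.8913; √(2b)=0.7362; u=(-0.8913+(-7.517))/0.7362=-11.4211, w=(-0.8913−(-7.517))/0.7362=8.9998
k=1: b·v=0.271×(-2.101)=-0.5694; √(2b)=0.7362; u=(-0.5694+18.001)/0.7362=23.6776, w=(-0.5694−18.001)/0.7362=-25.2244
k=2: b·v=0.271×(-0.547)=-0.1482; √(2b)=0.7362; u=(-0.1482+16.397)/0.7362=22.0709, w=(-0.1482−16.397)/0.7362=-22.4736
k=3: b·v=0.271×(-2.805)=-0.7602; √(2b)=0.7362; u=(-0.7602+6.974)/0.7362=8.4404, w=(-0.7602−6.974)/0.7362=-10.5054
k=4: b·v=0.271×(-2.296)=-0.6222; √(2b)=0.7362; u=(-0.6222+37.844)/0.7362=50.5589, w=(-0.6222−37.844)/0.7362=-52.2492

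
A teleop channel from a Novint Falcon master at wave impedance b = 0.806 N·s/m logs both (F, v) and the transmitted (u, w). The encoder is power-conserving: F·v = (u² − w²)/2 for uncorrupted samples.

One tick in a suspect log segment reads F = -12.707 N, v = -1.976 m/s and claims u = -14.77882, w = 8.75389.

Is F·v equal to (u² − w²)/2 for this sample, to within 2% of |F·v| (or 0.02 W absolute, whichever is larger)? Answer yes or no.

no

F·v = (-12.707)×(-1.976) = 25.1090 W.
(u² − w²)/2 = (218.4135 − 76.6306)/2 = 70.8915 W.
|Δ| = 45.7824;  2% of max(1, |F·v|) = 0.5022.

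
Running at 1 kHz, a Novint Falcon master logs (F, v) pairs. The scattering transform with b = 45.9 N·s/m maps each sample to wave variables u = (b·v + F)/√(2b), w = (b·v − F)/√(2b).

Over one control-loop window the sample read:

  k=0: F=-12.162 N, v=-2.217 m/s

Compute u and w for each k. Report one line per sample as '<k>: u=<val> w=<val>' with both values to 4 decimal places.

0: u=-11.8902 w=-9.3514

k=0: b·v=45.9×(-2.217)=-101.7603; √(2b)=9.5812; u=(-101.7603+(-12.162))/9.5812=-11.8902, w=(-101.7603−(-12.162))/9.5812=-9.3514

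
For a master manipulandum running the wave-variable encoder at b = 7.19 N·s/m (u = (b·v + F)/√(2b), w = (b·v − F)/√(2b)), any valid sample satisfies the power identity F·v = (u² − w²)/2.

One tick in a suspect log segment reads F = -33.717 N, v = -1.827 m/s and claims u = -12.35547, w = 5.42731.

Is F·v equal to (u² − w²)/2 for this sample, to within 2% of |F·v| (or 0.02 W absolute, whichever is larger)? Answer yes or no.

yes

F·v = (-33.717)×(-1.827) = 61.60096 W.
(u² − w²)/2 = (152.65764 − 29.45569)/2 = 61.60097 W.
|Δ| = 0.00001;  2% of max(1, |F·v|) = 1.23202.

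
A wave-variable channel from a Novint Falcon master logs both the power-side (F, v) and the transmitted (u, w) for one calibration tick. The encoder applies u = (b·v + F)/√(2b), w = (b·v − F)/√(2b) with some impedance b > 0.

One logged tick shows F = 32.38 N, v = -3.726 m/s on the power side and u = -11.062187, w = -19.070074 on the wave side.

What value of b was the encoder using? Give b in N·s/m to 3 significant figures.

u + w = -30.132261;  u + w = √(2b)·v, so √(2b) = -30.132261/(-3.726) = 8.087027.
b = (√(2b))²/2 = 65.399999/2 = 32.699999.
(Check via u − w = 2F/√(2b): u − w = 8.007887, 2F/√(2b) = 8.007888.)

b = 32.7 N·s/m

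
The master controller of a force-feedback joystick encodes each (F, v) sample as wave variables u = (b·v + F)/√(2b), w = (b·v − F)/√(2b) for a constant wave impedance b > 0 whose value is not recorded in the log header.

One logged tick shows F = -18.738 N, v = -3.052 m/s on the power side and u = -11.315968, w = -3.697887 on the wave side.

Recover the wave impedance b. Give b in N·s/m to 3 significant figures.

u + w = -15.013855;  u + w = √(2b)·v, so √(2b) = -15.013855/(-3.052) = 4.919350.
b = (√(2b))²/2 = 24.200001/2 = 12.100000.
(Check via u − w = 2F/√(2b): u − w = -7.618081, 2F/√(2b) = -7.618080.)

b = 12.1 N·s/m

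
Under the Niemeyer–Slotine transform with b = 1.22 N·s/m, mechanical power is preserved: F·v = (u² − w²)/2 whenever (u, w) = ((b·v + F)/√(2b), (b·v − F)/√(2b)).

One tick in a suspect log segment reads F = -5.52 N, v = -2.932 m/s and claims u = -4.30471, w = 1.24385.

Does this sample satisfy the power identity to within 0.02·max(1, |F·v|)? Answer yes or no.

no

F·v = (-5.52)×(-2.932) = 16.18464 W.
(u² − w²)/2 = (18.53053 − 1.54716)/2 = 8.49168 W.
|Δ| = 7.69296;  2% of max(1, |F·v|) = 0.32369.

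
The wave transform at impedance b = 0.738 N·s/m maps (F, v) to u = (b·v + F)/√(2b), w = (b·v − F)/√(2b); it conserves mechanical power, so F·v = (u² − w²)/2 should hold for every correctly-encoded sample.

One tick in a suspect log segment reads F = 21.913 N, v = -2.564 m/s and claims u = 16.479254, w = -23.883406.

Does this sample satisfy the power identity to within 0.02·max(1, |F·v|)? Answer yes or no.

F·v = 21.913×(-2.564) = -56.184932 W.
(u² − w²)/2 = (271.565812 − 570.417082)/2 = -149.425635 W.
|Δ| = 93.240703;  2% of max(1, |F·v|) = 1.123699.

no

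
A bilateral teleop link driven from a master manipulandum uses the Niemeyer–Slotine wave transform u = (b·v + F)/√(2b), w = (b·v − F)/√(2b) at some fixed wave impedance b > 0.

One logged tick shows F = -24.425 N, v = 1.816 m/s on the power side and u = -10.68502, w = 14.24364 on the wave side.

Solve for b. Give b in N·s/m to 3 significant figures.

b = 1.92 N·s/m

u + w = 3.5586;  u + w = √(2b)·v, so √(2b) = 3.5586/1.816 = 1.9596.
b = (√(2b))²/2 = 3.8400/2 = 1.9200.
(Check via u − w = 2F/√(2b): u − w = -24.9287, 2F/√(2b) = -24.9287.)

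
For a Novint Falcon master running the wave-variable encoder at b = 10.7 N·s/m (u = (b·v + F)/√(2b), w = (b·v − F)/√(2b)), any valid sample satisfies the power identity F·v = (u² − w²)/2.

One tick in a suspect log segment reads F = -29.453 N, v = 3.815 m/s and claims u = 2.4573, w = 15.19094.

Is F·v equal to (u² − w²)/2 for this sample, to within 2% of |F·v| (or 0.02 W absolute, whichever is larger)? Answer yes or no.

yes

F·v = (-29.453)×3.815 = -112.36319 W.
(u² − w²)/2 = (6.03832 − 230.76466)/2 = -112.36317 W.
|Δ| = 0.00003;  2% of max(1, |F·v|) = 2.24726.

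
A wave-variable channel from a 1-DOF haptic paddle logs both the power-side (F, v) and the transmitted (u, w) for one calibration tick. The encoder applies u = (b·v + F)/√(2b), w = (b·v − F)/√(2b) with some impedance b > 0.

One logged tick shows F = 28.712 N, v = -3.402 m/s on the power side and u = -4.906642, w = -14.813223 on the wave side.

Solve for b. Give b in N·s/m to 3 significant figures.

u + w = -19.719865;  u + w = √(2b)·v, so √(2b) = -19.719865/(-3.402) = 5.796551.
b = (√(2b))²/2 = 33.599998/2 = 16.799999.
(Check via u − w = 2F/√(2b): u − w = 9.906581, 2F/√(2b) = 9.906581.)

b = 16.8 N·s/m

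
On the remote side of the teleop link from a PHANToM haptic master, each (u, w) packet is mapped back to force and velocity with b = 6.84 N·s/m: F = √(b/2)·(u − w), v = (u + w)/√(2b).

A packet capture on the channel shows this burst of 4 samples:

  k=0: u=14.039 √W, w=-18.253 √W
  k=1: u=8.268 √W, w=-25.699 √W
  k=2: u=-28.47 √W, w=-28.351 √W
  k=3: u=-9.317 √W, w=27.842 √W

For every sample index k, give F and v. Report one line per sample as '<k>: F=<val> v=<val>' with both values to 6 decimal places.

k=0: u−w=32.292000, u+w=-4.214000; √(b/2)=1.849324, √(2b)=3.698648; F=1.849324×32.292=59.718377, v=-4.214000/3.698648=-1.139335
k=1: u−w=33.967000, u+w=-17.431000; √(b/2)=1.849324, √(2b)=3.698648; F=1.849324×33.967=62.815995, v=-17.431000/3.698648=-4.712803
k=2: u−w=-0.119000, u+w=-56.821000; √(b/2)=1.849324, √(2b)=3.698648; F=1.849324×(-0.119)=-0.220070, v=-56.821000/3.698648=-15.362639
k=3: u−w=-37.159000, u+w=18.525000; √(b/2)=1.849324, √(2b)=3.698648; F=1.849324×(-37.159)=-68.719038, v=18.525000/3.698648=5.008586

0: F=59.718377 v=-1.139335
1: F=62.815995 v=-4.712803
2: F=-0.220070 v=-15.362639
3: F=-68.719038 v=5.008586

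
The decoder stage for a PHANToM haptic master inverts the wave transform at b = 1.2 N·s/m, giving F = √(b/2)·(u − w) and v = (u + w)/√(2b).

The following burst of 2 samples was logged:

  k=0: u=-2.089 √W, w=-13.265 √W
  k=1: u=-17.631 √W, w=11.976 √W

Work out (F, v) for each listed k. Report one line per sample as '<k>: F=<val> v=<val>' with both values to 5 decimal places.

k=0: u−w=11.17600, u+w=-15.35400; √(b/2)=0.77460, √(2b)=1.54919; F=0.77460×11.176=8.65689, v=-15.35400/1.54919=-9.91096
k=1: u−w=-29.60700, u+w=-5.65500; √(b/2)=0.77460, √(2b)=1.54919; F=0.77460×(-29.607)=-22.93348, v=-5.65500/1.54919=-3.65029

0: F=8.65689 v=-9.91096
1: F=-22.93348 v=-3.65029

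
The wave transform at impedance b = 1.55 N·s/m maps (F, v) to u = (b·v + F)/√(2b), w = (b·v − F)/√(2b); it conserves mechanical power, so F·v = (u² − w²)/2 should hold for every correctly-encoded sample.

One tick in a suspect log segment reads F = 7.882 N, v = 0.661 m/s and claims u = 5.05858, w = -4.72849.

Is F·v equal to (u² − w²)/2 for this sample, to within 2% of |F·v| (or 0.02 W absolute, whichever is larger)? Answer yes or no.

F·v = 7.882×0.661 = 5.2100 W.
(u² − w²)/2 = (25.5892 − 22.3586)/2 = 1.6153 W.
|Δ| = 3.5947;  2% of max(1, |F·v|) = 0.1042.

no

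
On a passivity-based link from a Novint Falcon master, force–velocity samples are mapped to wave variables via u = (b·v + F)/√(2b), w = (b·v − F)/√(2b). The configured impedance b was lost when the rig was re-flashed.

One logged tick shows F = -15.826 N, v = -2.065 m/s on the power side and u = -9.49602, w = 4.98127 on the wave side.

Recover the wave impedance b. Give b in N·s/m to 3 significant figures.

b = 2.39 N·s/m

u + w = -4.5147;  u + w = √(2b)·v, so √(2b) = -4.5147/(-2.065) = 2.1863.
b = (√(2b))²/2 = 4.7800/2 = 2.3900.
(Check via u − w = 2F/√(2b): u − w = -14.4773, 2F/√(2b) = -14.4773.)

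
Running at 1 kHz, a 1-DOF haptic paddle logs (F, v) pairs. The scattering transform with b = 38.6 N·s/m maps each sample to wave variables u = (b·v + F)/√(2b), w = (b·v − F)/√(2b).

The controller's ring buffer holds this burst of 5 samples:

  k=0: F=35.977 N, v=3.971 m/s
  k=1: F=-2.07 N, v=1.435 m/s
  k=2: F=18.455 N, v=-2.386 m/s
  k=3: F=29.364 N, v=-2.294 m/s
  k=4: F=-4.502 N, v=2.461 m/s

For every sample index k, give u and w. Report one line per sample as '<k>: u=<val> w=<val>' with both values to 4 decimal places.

k=0: b·v=38.6×3.971=153.2806; √(2b)=8.7864; u=(153.2806+35.977)/8.7864=21.5399, w=(153.2806−35.977)/8.7864=13.3507
k=1: b·v=38.6×1.435=55.3910; √(2b)=8.7864; u=(55.3910+(-2.07))/8.7864=6.0686, w=(55.3910−(-2.07))/8.7864=6.5398
k=2: b·v=38.6×(-2.386)=-92.0996; √(2b)=8.7864; u=(-92.0996+18.455)/8.7864=-8.3817, w=(-92.0996−18.455)/8.7864=-12.5825
k=3: b·v=38.6×(-2.294)=-88.5484; √(2b)=8.7864; u=(-88.5484+29.364)/8.7864=-6.7359, w=(-88.5484−29.364)/8.7864=-13.4199
k=4: b·v=38.6×2.461=94.9946; √(2b)=8.7864; u=(94.9946+(-4.502))/8.7864=10.2992, w=(94.9946−(-4.502))/8.7864=11.3240

0: u=21.5399 w=13.3507
1: u=6.0686 w=6.5398
2: u=-8.3817 w=-12.5825
3: u=-6.7359 w=-13.4199
4: u=10.2992 w=11.3240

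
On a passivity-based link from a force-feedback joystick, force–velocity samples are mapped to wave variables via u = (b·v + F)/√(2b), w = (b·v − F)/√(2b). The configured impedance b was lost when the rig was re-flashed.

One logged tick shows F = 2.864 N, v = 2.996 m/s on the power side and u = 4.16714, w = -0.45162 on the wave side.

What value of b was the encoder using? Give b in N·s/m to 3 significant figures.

u + w = 3.7155;  u + w = √(2b)·v, so √(2b) = 3.7155/2.996 = 1.2402.
b = (√(2b))²/2 = 1.5380/2 = 0.7690.
(Check via u − w = 2F/√(2b): u − w = 4.6188, 2F/√(2b) = 4.6188.)

b = 0.769 N·s/m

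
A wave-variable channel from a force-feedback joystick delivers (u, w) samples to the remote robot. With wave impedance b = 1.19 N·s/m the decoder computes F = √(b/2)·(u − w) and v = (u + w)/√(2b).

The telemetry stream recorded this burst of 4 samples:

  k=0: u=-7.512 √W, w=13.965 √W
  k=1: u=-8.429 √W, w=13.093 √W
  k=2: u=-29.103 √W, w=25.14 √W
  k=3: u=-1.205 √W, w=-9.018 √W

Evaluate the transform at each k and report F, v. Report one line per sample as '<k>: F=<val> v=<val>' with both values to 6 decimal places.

k=0: u−w=-21.477000, u+w=6.453000; √(b/2)=0.771362, √(2b)=1.542725; F=0.771362×(-21.477)=-16.566551, v=6.453000/1.542725=4.182859
k=1: u−w=-21.522000, u+w=4.664000; √(b/2)=0.771362, √(2b)=1.542725; F=0.771362×(-21.522)=-16.601262, v=4.664000/1.542725=3.023222
k=2: u−w=-54.243000, u+w=-3.963000; √(b/2)=0.771362, √(2b)=1.542725; F=0.771362×(-54.243)=-41.841012, v=-3.963000/1.542725=-2.568831
k=3: u−w=7.813000, u+w=-10.223000; √(b/2)=0.771362, √(2b)=1.542725; F=0.771362×7.813=6.026655, v=-10.223000/1.542725=-6.626587

0: F=-16.566551 v=4.182859
1: F=-16.601262 v=3.023222
2: F=-41.841012 v=-2.568831
3: F=6.026655 v=-6.626587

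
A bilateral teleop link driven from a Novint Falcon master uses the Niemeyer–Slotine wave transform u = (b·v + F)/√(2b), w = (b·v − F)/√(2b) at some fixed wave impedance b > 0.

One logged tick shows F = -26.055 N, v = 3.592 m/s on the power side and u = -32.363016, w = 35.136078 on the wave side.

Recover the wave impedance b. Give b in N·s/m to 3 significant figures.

b = 0.298 N·s/m

u + w = 2.773062;  u + w = √(2b)·v, so √(2b) = 2.773062/3.592 = 0.772011.
b = (√(2b))²/2 = 0.596000/2 = 0.298000.
(Check via u − w = 2F/√(2b): u − w = -67.499094, 2F/√(2b) = -67.499075.)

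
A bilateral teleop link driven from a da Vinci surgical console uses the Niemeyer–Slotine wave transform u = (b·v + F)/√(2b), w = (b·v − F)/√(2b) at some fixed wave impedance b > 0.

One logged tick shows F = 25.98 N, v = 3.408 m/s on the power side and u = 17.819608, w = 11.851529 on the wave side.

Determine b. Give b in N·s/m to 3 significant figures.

u + w = 29.671137;  u + w = √(2b)·v, so √(2b) = 29.671137/3.408 = 8.706320.
b = (√(2b))²/2 = 75.800000/2 = 37.900000.
(Check via u − w = 2F/√(2b): u − w = 5.968079, 2F/√(2b) = 5.968079.)

b = 37.9 N·s/m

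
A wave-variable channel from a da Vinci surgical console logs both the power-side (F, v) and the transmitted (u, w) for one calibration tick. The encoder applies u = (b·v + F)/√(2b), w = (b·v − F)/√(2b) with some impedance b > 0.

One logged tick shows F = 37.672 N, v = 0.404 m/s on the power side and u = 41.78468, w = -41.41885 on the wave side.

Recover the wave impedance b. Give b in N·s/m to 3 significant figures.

u + w = 0.36583;  u + w = √(2b)·v, so √(2b) = 0.36583/0.404 = 0.90552.
b = (√(2b))²/2 = 0.81997/2 = 0.40998.
(Check via u − w = 2F/√(2b): u − w = 83.20353, 2F/√(2b) = 83.20525.)

b = 0.41 N·s/m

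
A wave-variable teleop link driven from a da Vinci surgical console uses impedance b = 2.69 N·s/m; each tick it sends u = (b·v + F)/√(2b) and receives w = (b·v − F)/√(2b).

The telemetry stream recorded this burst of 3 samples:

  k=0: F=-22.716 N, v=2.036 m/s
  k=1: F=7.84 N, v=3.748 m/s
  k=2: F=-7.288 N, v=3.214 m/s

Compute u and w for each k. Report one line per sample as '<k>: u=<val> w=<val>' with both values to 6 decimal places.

0: u=-7.432330 w=12.154796
1: u=7.726775 w=0.966647
2: u=0.585329 w=6.869489

k=0: b·v=2.69×2.036=5.476840; √(2b)=2.319483; u=(5.476840+(-22.716))/2.319483=-7.432330, w=(5.476840−(-22.716))/2.319483=12.154796
k=1: b·v=2.69×3.748=10.082120; √(2b)=2.319483; u=(10.082120+7.84)/2.319483=7.726775, w=(10.082120−7.84)/2.319483=0.966647
k=2: b·v=2.69×3.214=8.645660; √(2b)=2.319483; u=(8.645660+(-7.288))/2.319483=0.585329, w=(8.645660−(-7.288))/2.319483=6.869489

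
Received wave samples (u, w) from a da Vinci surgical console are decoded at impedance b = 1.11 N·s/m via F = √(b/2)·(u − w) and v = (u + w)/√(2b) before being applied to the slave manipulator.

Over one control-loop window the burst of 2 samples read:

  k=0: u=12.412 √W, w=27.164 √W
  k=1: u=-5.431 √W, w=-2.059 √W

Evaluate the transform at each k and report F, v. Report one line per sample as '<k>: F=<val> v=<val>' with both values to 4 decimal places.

k=0: u−w=-14.7520, u+w=39.5760; √(b/2)=0.7450, √(2b)=1.4900; F=0.7450×(-14.752)=-10.9900, v=39.5760/1.4900=26.5617
k=1: u−w=-3.3720, u+w=-7.4900; √(b/2)=0.7450, √(2b)=1.4900; F=0.7450×(-3.372)=-2.5121, v=-7.4900/1.4900=-5.0270

0: F=-10.9900 v=26.5617
1: F=-2.5121 v=-5.0270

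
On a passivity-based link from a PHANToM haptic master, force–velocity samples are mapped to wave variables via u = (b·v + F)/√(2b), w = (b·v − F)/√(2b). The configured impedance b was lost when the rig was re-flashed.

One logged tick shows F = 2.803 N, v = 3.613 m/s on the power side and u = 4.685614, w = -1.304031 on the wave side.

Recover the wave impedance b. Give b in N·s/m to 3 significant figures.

u + w = 3.381583;  u + w = √(2b)·v, so √(2b) = 3.381583/3.613 = 0.935949.
b = (√(2b))²/2 = 0.876000/2 = 0.438000.
(Check via u − w = 2F/√(2b): u − w = 5.989645, 2F/√(2b) = 5.989644.)

b = 0.438 N·s/m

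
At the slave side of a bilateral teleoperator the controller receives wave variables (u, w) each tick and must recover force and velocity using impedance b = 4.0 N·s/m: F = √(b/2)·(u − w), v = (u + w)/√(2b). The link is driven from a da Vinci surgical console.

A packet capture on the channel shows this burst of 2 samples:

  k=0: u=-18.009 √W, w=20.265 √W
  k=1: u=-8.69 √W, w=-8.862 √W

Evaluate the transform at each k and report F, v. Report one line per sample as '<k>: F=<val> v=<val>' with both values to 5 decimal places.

k=0: u−w=-38.27400, u+w=2.25600; √(b/2)=1.41421, √(2b)=2.82843; F=1.41421×(-38.274)=-54.12761, v=2.25600/2.82843=0.79762
k=1: u−w=0.17200, u+w=-17.55200; √(b/2)=1.41421, √(2b)=2.82843; F=1.41421×0.172=0.24324, v=-17.55200/2.82843=-6.20557

0: F=-54.12761 v=0.79762
1: F=0.24324 v=-6.20557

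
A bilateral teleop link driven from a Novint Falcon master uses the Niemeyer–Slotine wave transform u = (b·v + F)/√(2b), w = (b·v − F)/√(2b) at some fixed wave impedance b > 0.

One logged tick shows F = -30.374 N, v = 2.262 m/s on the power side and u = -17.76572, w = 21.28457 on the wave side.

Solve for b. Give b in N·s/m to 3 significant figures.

u + w = 3.5188;  u + w = √(2b)·v, so √(2b) = 3.5188/2.262 = 1.5556.
b = (√(2b))²/2 = 2.4200/2 = 1.2100.
(Check via u − w = 2F/√(2b): u − w = -39.0503, 2F/√(2b) = -39.0503.)

b = 1.21 N·s/m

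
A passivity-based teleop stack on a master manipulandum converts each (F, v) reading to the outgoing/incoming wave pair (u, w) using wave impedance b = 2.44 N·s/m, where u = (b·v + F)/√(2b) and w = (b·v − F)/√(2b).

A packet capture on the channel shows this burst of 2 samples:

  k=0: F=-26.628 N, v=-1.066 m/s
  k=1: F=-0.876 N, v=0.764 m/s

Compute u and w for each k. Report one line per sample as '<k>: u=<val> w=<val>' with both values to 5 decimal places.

0: u=-13.23136 w=10.87649
1: u=0.44732 w=1.24041

k=0: b·v=2.44×(-1.066)=-2.60104; √(2b)=2.20907; u=(-2.60104+(-26.628))/2.20907=-13.23136, w=(-2.60104−(-26.628))/2.20907=10.87649
k=1: b·v=2.44×0.764=1.86416; √(2b)=2.20907; u=(1.86416+(-0.876))/2.20907=0.44732, w=(1.86416−(-0.876))/2.20907=1.24041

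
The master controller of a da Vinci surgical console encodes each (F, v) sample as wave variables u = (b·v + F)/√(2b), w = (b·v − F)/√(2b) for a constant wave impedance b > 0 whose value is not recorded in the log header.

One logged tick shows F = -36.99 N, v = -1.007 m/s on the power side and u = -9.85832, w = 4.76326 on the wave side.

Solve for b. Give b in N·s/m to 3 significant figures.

b = 12.8 N·s/m

u + w = -5.09506;  u + w = √(2b)·v, so √(2b) = -5.09506/(-1.007) = 5.05964.
b = (√(2b))²/2 = 25.59998/2 = 12.79999.
(Check via u − w = 2F/√(2b): u − w = -14.62158, 2F/√(2b) = -14.62159.)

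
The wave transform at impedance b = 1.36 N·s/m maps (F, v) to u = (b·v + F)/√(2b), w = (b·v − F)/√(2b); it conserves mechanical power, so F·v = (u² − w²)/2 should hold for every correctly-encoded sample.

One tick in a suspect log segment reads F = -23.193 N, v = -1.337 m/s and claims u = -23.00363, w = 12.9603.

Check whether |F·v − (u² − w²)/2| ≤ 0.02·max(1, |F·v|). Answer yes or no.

F·v = (-23.193)×(-1.337) = 31.0090 W.
(u² − w²)/2 = (529.1670 − 167.9694)/2 = 180.5988 W.
|Δ| = 149.5898;  2% of max(1, |F·v|) = 0.6202.

no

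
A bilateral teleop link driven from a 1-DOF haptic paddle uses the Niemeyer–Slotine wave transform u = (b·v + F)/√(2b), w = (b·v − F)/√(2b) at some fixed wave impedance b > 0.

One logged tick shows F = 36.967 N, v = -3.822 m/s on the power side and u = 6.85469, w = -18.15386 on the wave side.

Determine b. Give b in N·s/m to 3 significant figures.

u + w = -11.29917;  u + w = √(2b)·v, so √(2b) = -11.29917/(-3.822) = 2.95635.
b = (√(2b))²/2 = 8.74001/2 = 4.37000.
(Check via u − w = 2F/√(2b): u − w = 25.00855, 2F/√(2b) = 25.00854.)

b = 4.37 N·s/m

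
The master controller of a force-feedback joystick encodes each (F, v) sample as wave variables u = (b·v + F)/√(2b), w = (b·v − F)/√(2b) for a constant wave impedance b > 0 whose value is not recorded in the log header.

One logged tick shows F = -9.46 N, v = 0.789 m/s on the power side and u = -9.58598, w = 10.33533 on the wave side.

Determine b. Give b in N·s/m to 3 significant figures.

u + w = 0.7494;  u + w = √(2b)·v, so √(2b) = 0.7494/0.789 = 0.9497.
b = (√(2b))²/2 = 0.9020/2 = 0.4510.
(Check via u − w = 2F/√(2b): u − w = -19.9213, 2F/√(2b) = -19.9211.)

b = 0.451 N·s/m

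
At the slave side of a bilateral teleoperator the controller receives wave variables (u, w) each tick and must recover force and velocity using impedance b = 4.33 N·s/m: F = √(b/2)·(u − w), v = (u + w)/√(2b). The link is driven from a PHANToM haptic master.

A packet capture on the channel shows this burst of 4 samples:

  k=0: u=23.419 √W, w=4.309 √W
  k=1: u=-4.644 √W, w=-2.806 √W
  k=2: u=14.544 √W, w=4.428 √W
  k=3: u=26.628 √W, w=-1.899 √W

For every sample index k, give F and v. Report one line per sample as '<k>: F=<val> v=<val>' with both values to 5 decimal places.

0: F=28.11834 v=9.42236
1: F=-2.70442 v=-2.53161
2: F=14.88462 v=6.44695
3: F=41.97445 v=8.40326

k=0: u−w=19.11000, u+w=27.72800; √(b/2)=1.47139, √(2b)=2.94279; F=1.47139×19.11=28.11834, v=27.72800/2.94279=9.42236
k=1: u−w=-1.83800, u+w=-7.45000; √(b/2)=1.47139, √(2b)=2.94279; F=1.47139×(-1.838)=-2.70442, v=-7.45000/2.94279=-2.53161
k=2: u−w=10.11600, u+w=18.97200; √(b/2)=1.47139, √(2b)=2.94279; F=1.47139×10.116=14.88462, v=18.97200/2.94279=6.44695
k=3: u−w=28.52700, u+w=24.72900; √(b/2)=1.47139, √(2b)=2.94279; F=1.47139×28.527=41.97445, v=24.72900/2.94279=8.40326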